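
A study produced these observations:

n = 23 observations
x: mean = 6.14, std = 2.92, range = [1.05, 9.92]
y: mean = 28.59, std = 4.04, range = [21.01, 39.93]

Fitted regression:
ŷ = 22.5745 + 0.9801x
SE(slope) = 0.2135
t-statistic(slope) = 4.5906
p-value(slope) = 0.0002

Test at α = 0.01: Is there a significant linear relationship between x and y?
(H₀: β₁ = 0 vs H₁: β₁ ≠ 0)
Since p-value = 0.0002 < α = 0.01, reject H₀ — the slope is significantly different from 0.

Hypothesis test for the slope coefficient:

H₀: β₁ = 0 (no linear relationship)
H₁: β₁ ≠ 0 (linear relationship exists)

Test statistic: t = β̂₁ / SE(β̂₁) = 0.9801 / 0.2135 = 4.5906

p = 0.0002: how often a slope estimate this far from 0 (in SE units) would arise by chance if β₁ were truly 0.

Decision rule: reject H₀ if p-value < α.
p-value = 0.0002 < α = 0.01 → reject H₀.

Conclusion: the linear association between x and y is significant at the 1% level.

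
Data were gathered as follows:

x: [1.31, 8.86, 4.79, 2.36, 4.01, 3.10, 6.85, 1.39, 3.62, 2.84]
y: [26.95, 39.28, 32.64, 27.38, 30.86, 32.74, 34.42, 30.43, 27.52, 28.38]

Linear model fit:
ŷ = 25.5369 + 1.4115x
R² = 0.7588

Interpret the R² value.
The model explains 75.88% of the variance in y (R² = 0.7588), leaving 24.12% unexplained; the fit is strong.

R² (coefficient of determination) measures the proportion of variance in y explained by the regression model.

Here R² = 0.7588:
- Explained: 75.88% of the variation in y
- Unexplained (residual): 100% − 75.88% = 24.12%
- Rule of thumb (below 0.3 weak; 0.3 to below 0.7 moderate; 0.7 and above strong) → strong

Note: R² says nothing about causation, and a high R² does not by itself mean the linear form is appropriate — check the residuals.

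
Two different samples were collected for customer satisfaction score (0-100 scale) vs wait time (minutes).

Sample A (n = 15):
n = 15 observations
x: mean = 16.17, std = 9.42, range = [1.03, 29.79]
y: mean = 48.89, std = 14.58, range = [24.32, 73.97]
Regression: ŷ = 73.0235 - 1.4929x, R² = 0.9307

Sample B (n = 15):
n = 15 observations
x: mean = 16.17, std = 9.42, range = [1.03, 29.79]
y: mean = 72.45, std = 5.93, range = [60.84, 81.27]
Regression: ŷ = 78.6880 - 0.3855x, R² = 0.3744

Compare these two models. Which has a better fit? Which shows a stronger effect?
Model A has the better fit (R² = 0.9307 vs 0.3744). Model A shows the stronger effect (|β₁| = 1.4929 vs 0.3855).

Model Comparison:

Fit — compare R²:
- Model A: R² = 0.9307 → 93.07% of variance in satisfaction score explained
- Model B: R² = 0.3744 → 37.44% of variance in satisfaction score explained
- 0.9307 > 0.3744 → Model A has the better fit

Which has the larger per-minute effect? (|β₁|)
- Model A: β₁ = -1.4929 → predicted satisfaction score falls 1.4929 points per additional minute of wait time
- Model B: β₁ = -0.3855 → predicted satisfaction score falls 0.3855 points per additional minute of wait time
- |-1.4929| > |-0.3855| → Model A shows the stronger marginal effect

Notes:
- R² measures how tightly points cluster around the line; β₁ measures how steep the line is — they answer different questions.
- The two samples could reflect different populations, time periods, or measurement quality.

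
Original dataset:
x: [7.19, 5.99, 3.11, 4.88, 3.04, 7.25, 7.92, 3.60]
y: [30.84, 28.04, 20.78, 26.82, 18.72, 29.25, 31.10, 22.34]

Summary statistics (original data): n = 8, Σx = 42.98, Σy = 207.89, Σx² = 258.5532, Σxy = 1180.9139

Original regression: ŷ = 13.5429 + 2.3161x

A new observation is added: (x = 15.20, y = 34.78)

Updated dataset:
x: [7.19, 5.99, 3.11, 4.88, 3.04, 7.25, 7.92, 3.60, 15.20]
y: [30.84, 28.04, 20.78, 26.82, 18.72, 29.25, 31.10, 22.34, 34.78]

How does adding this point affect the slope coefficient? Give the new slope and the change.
The slope changes from 2.3161 to 1.2410 (change of -1.0751, or -46.4%).

The new point has HIGH LEVERAGE: x = 15.20 is far from the original mean x̄ = 42.98/8 ≈ 5.37 (original range [3.04, 7.92]).

Step 1: Update the sums with the new point (n goes from 8 to 9)
Σx  = 42.98 + 15.20 = 58.18
Σy  = 207.89 + 34.78 = 242.67
Σx² = 258.5532 + 15.20² = 258.5532 + 231.0400 = 489.5932
Σxy = 1180.9139 + 15.20×34.78 = 1180.9139 + 528.6560 = 1709.5699

Step 2: Recompute the slope with b₁ = (nΣxy − ΣxΣy) / (nΣx² − (Σx)²)
Numerator   = 9×1709.5699 − 58.18×242.67 = 15386.1291 − 14118.5406 = 1267.5885
Denominator = 9×489.5932 − 58.18² = 4406.3388 − 3384.9124 = 1021.4264
b₁(new) = 1267.5885 / 1021.4264 = 1.2410

(Same formula on the original sums: (8×1180.9139 − 42.98×207.89) / (8×258.5532 − 42.98²) = 512.1990 / 221.1452 = 2.3161, matching the given fit.)

Step 3: Change in slope
Δβ₁ = 1.2410 − 2.3161 = -1.0751
Relative change = -1.0751 / 2.3161 × 100% = -46.4%
→ the slope decreases when the point is added.

Because the point sits below the extension of the original line at a high-leverage x, it tilts the fit down.
In practice: refit with and without it and report both if conclusions differ; investigate whether it comes from the same population as the rest of the sample.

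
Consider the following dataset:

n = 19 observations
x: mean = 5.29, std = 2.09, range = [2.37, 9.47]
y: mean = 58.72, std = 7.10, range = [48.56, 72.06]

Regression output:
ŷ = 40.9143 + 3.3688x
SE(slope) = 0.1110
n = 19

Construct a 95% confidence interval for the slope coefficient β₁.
The 95% CI for β₁ is (3.1346, 3.6030)

Confidence interval for the slope:

The 95% CI for β₁ is: β̂₁ ± t*(α/2, n-2) × SE(β̂₁)

Step 1: Find critical t-value
- Confidence level = 0.95
- Degrees of freedom = n - 2 = 19 - 2 = 17
- t*(α/2, 17) = 2.1098

Step 2: Calculate margin of error
Margin = 2.1098 × 0.1110 = 0.2342

Step 3: Construct interval
CI = 3.3688 ± 0.2342
CI = (3.1346, 3.6030)

Interpretation: intervals built this way capture the true β₁ in 95% of repeated samples; here the plausible range for the per-unit effect of x on y is 3.1346 to 3.6030.
The interval does not include 0, suggesting a significant linear relationship.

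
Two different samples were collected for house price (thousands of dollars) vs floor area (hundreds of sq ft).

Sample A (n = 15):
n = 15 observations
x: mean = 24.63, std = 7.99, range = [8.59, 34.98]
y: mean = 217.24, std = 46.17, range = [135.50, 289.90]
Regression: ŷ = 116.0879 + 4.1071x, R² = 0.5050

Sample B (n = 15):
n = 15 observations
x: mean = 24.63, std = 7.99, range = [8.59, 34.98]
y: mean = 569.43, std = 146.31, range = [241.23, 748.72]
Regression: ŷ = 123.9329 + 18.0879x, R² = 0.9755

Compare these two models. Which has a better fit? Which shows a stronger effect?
Model B has the better fit (R² = 0.9755 vs 0.5050). Model B shows the stronger effect (|β₁| = 18.0879 vs 4.1071).

Model Comparison:

Goodness of fit (R²):
- Model A: R² = 0.5050 → 50.50% of variance in house price explained
- Model B: R² = 0.9755 → 97.55% of variance in house price explained
- 0.9755 > 0.5050 → Model B has the better fit

Effect size (slope magnitude):
- Model A: β₁ = 4.1071 → predicted house price rises 4.1071 thousand dollars per additional hundred sq ft of floor area
- Model B: β₁ = 18.0879 → predicted house price rises 18.0879 thousand dollars per additional hundred sq ft of floor area
- |4.1071| < |18.0879| → Model B shows the stronger marginal effect

Note: R² measures how tightly points cluster around the line; β₁ measures how steep the line is — they answer different questions.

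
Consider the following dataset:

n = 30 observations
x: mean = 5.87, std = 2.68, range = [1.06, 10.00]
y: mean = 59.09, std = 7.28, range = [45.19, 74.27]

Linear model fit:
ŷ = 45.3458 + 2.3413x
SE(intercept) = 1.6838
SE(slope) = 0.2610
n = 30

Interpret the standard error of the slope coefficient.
The slope 2.3413 is pinned down to within about ±0.2610 (one SE) by these data — relative uncertainty 11.1%, i.e. precise.

SE(β̂₁) = s / √Sxx, where s is the residual standard deviation and Sxx = Σ(x − x̄)². It is the yardstick for how far β̂₁ = 2.3413 could plausibly be from the true slope.

Relative precision:
- SE / |β̂₁| = 0.2610 / 2.3413 = 11.1%
- Rule of thumb (under 20%: precise; 20% to under 50%: moderately precise; 50% or more: imprecise) → precise

Link to the t-test: t = β̂₁ / SE(β̂₁) = 2.3413 / 0.2610 = 8.9705, the statistic for H₀: β₁ = 0.

What drives SE(β̂₁): wider spread of x values → smaller SE; larger n (here n = 30) → smaller SE.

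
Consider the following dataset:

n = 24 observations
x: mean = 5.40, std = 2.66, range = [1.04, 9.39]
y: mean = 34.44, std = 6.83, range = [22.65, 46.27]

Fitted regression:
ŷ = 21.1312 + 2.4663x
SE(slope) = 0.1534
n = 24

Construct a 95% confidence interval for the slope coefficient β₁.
The 95% CI for β₁ is (2.1482, 2.7844)

Confidence interval for the slope:

The 95% CI for β₁ is: β̂₁ ± t*(α/2, n-2) × SE(β̂₁)

Step 1: Find critical t-value
- Confidence level = 0.95
- Degrees of freedom = n - 2 = 24 - 2 = 22
- t*(α/2, 22) = 2.0739

Step 2: Calculate margin of error
Margin = 2.0739 × 0.1534 = 0.3181

Step 3: Construct interval
CI = 2.4663 ± 0.3181
CI = (2.1482, 2.7844)

Interpretation: each one-unit increase in x is associated with a change in mean y of between 2.1482 and 2.7844, with 95% confidence.
The interval does not include 0, suggesting a significant linear relationship.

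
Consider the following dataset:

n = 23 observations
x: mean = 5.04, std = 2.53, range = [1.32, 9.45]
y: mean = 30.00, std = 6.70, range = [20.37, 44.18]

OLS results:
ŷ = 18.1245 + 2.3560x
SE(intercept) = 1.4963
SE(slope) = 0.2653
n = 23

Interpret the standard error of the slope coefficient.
SE(slope) = 0.2653 measures the uncertainty in the estimated slope. The coefficient is estimated precisely (SE/|β̂₁| = 11.3%).

What SE measures:
- The standard error quantifies the sampling variability of the coefficient estimate
- It is the estimated standard deviation of β̂₁ across hypothetical repeated samples of the same size
- Smaller SE → more precise estimate

Relative precision:
- SE / |β̂₁| = 0.2653 / 2.3560 = 11.3%
- Rule of thumb (under 20%: precise; 20% to under 50%: moderately precise; 50% or more: imprecise) → precise

Link to the t-test: t = β̂₁ / SE(β̂₁) = 2.3560 / 0.2653 = 8.8805, the statistic for H₀: β₁ = 0.

What drives SE(β̂₁): wider spread of x values → smaller SE.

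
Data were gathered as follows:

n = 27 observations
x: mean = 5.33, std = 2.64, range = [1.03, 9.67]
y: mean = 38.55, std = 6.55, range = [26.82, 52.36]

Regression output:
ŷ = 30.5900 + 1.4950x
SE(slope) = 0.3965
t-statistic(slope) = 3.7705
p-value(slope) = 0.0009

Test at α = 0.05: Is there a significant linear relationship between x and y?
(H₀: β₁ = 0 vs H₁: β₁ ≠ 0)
p-value = 0.0009 < α = 0.05, so we reject H₀. The relationship is significant.

Hypothesis test for the slope coefficient:

H₀: β₁ = 0 (no linear relationship)
H₁: β₁ ≠ 0 (linear relationship exists)

Test statistic: t = β̂₁ / SE(β̂₁) = 1.4950 / 0.3965 = 3.7705

p = 0.0009: how often a slope estimate this far from 0 (in SE units) would arise by chance if β₁ were truly 0.

Decision rule: reject H₀ if p-value < α.
p-value = 0.0009 < α = 0.05 → reject H₀.

Conclusion: the linear association between x and y is significant at the 5% level.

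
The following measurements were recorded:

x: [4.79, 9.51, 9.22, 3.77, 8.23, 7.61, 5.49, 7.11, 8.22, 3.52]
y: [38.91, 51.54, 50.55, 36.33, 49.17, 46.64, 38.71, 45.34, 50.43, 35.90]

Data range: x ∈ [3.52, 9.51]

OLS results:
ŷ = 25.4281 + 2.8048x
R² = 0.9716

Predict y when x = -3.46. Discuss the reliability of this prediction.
ŷ = 15.7235, but this is extrapolation (below the data range [3.52, 9.51]) and may be unreliable.

Prediction calculation:
ŷ = 25.4281 + 2.8048 × (-3.46)
ŷ = 15.7235

Reliability:
- Data range: x ∈ [3.52, 9.51]
- Prediction point: x = -3.46 is 6.98 units below the observed range → this is EXTRAPOLATION, not interpolation

Why that matters here:
- There are no observations near this x to validate the fitted line there
- Real relationships often flatten, saturate, or turn nonlinear at extremes
- The standard error of prediction grows with (x − x̄)², and x = -3.46 is far from x̄ = 6.75

A defensible statement: 'if the linear trend continued to x = -3.46, y would be about 15.7235' — the premise is untested.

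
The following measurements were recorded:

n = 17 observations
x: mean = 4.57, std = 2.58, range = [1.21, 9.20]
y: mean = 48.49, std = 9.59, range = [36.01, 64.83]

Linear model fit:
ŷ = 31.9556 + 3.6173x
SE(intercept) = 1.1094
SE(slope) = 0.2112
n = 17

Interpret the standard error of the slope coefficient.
SE(β̂₁) = 0.2112 is the estimated standard deviation of the slope estimate across repeated samples; relative to β̂₁ = 3.6173 that is 5.8%, a precise estimate.

What SE measures:
- The standard error quantifies the sampling variability of the coefficient estimate
- It is the estimated standard deviation of β̂₁ across hypothetical repeated samples of the same size
- Smaller SE → more precise estimate

Relative precision:
- SE / |β̂₁| = 0.2112 / 3.6173 = 5.8%
- Rule of thumb (under 20%: precise; 20% to under 50%: moderately precise; 50% or more: imprecise) → precise

Rough 95% range (±2 SE): 3.6173 ± 0.4224 → (3.1949, 4.0397).

What drives SE(β̂₁): larger n (here n = 17) → smaller SE; wider spread of x values → smaller SE; more residual scatter → larger SE.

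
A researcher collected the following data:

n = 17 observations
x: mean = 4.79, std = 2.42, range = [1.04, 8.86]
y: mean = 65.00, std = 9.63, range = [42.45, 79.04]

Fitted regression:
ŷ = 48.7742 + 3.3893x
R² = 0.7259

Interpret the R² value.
About 72.59% of the variability in y is accounted for by the regression on x (R² = 0.7259) — a strong linear fit.

The coefficient of determination R² is the fraction of the total variation in y that the fitted line accounts for.

Here R² = 0.7259:
- Explained: 72.59% of the variation in y
- Unexplained (residual): 100% − 72.59% = 27.41%
- Rule of thumb (below 0.3 weak; 0.3 to below 0.7 moderate; 0.7 and above strong) → strong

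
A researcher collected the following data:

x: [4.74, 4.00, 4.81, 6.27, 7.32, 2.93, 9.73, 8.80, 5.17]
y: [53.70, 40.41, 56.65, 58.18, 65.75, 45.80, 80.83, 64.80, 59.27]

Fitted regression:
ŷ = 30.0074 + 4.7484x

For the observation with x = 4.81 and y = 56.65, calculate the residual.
Residual = 3.8028

The residual is the difference between the actual value and the predicted value:

Residual = y - ŷ

Step 1: Calculate predicted value
ŷ = 30.0074 + 4.7484 × 4.81
ŷ = 52.8472

Step 2: Calculate residual
Residual = 56.65 - 52.8472
Residual = 3.8028

The residual is positive, so the observed y = 56.65 sits above the regression line (the line underestimates it by 3.8028).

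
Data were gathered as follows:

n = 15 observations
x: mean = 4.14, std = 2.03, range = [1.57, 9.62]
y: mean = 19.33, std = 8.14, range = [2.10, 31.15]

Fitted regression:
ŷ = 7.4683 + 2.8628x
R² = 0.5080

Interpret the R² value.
About 50.80% of the variability in y is accounted for by the regression on x (R² = 0.5080) — a moderate linear fit.

The coefficient of determination R² is the fraction of the total variation in y that the fitted line accounts for.

Here R² = 0.5080:
- Explained: 50.80% of the variation in y
- Unexplained (residual): 100% − 50.80% = 49.20%
- Rule of thumb (below 0.3 weak; 0.3 to below 0.7 moderate; 0.7 and above strong) → moderate

Note: R² never decreases when predictors are added, so it should not be used alone to compare models of different size.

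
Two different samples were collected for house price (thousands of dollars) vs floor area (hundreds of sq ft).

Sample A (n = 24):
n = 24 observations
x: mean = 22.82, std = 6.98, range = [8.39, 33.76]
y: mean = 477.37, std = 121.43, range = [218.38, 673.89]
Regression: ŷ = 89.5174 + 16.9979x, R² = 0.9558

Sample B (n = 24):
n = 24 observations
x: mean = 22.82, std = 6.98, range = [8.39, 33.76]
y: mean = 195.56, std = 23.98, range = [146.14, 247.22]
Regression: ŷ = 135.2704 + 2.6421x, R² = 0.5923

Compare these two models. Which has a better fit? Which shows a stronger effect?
Model A has the better fit (R² = 0.9558 vs 0.5923). Model A shows the stronger effect (|β₁| = 16.9979 vs 2.6421).

Model Comparison:

Fit — compare R²:
- Model A: R² = 0.9558 → 95.58% of variance in house price explained
- Model B: R² = 0.5923 → 59.23% of variance in house price explained
- 0.9558 > 0.5923 → Model A has the better fit

Which has the larger per-hundred sq ft effect? (|β₁|)
- Model A: β₁ = 16.9979 → predicted house price rises 16.9979 thousand dollars per additional hundred sq ft of floor area
- Model B: β₁ = 2.6421 → predicted house price rises 2.6421 thousand dollars per additional hundred sq ft of floor area
- |16.9979| > |2.6421| → Model A shows the stronger marginal effect

Notes:
- A better fit (higher R²) doesn't necessarily mean a more important relationship.
- The two samples could reflect different populations, time periods, or measurement quality.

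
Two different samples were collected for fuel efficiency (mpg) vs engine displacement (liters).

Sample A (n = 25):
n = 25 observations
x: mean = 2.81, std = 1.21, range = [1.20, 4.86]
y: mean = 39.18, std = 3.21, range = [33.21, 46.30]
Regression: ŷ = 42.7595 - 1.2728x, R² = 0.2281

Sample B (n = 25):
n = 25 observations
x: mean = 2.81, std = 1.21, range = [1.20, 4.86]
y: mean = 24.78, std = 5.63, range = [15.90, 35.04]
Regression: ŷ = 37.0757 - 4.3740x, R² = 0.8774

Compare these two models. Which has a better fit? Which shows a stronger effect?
Model B has the better fit (R² = 0.8774 vs 0.2281). Model B shows the stronger effect (|β₁| = 4.3740 vs 1.2728).

Model Comparison:

Fit — compare R²:
- Model A: R² = 0.2281 → 22.81% of variance in fuel efficiency explained
- Model B: R² = 0.8774 → 87.74% of variance in fuel efficiency explained
- 0.8774 > 0.2281 → Model B has the better fit

Strength of effect — compare |β₁|:
- Model A: β₁ = -1.2728 → predicted fuel efficiency falls 1.2728 mpg per additional liter of engine displacement
- Model B: β₁ = -4.3740 → predicted fuel efficiency falls 4.3740 mpg per additional liter of engine displacement
- |-1.2728| < |-4.3740| → Model B shows the stronger marginal effect

Note: A better fit (higher R²) doesn't necessarily mean a more important relationship.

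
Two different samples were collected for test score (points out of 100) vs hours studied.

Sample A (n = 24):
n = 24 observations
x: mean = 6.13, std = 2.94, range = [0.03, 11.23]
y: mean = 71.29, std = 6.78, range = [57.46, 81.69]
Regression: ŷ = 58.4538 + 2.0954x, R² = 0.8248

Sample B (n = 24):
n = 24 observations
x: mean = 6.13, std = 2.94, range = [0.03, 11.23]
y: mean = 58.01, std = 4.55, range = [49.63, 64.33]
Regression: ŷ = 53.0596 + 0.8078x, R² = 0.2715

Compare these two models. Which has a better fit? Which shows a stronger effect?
Model A has the better fit (R² = 0.8248 vs 0.2715). Model A shows the stronger effect (|β₁| = 2.0954 vs 0.8078).

Model Comparison:

Goodness of fit (R²):
- Model A: R² = 0.8248 → 82.48% of variance in test score explained
- Model B: R² = 0.2715 → 27.15% of variance in test score explained
- 0.8248 > 0.2715 → Model A has the better fit

Which has the larger per-hour effect? (|β₁|)
- Model A: β₁ = 2.0954 → predicted test score rises 2.0954 points per additional hour of study time
- Model B: β₁ = 0.8078 → predicted test score rises 0.8078 points per additional hour of study time
- |2.0954| > |0.8078| → Model A shows the stronger marginal effect

Notes:
- A steeper slope doesn't make a better model if the scatter around the line is large.
- R² measures how tightly points cluster around the line; β₁ measures how steep the line is — they answer different questions.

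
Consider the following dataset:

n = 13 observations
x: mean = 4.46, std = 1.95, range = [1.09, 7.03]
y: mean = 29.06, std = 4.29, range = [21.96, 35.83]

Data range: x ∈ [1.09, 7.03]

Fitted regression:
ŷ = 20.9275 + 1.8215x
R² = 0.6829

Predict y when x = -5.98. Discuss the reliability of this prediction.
The equation gives ŷ = 10.0349; however x = -5.98 is 7.07 units below the observed range, so this extrapolated value should not be trusted.

Prediction calculation:
ŷ = 20.9275 + 1.8215 × (-5.98)
ŷ = 10.0349

Reliability:
- Data range: x ∈ [1.09, 7.03]
- Prediction point: x = -5.98 is 7.07 units below the observed range → this is EXTRAPOLATION, not interpolation

Why that matters here:
- There are no observations near this x to validate the fitted line there
- The linear relationship may not hold outside the observed range

A defensible statement: 'if the linear trend continued to x = -5.98, y would be about 10.0349' — the premise is untested.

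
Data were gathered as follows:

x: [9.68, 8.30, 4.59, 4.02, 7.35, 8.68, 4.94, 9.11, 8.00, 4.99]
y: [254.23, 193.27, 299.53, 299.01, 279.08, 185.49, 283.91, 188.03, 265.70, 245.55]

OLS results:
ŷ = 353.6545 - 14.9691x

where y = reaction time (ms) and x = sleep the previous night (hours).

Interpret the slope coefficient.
An increase of one hour in sleep is associated with a 14.9691 ms decrease in predicted reaction time.

The slope coefficient β₁ = -14.9691 represents the marginal effect of sleep on reaction time.

Interpretation:
- Sleep up by 1 hour → predicted reaction time decreases by 14.9691 ms
- This is a linear approximation: the same per-unit change is assumed across the whole observed x range
- The slope describes association in these data, not necessarily a causal effect

The intercept β₀ = 353.6545 is the predicted reaction time when sleep = 0; since the smallest observed x is 4.02, this is an extrapolation and mainly anchors the line.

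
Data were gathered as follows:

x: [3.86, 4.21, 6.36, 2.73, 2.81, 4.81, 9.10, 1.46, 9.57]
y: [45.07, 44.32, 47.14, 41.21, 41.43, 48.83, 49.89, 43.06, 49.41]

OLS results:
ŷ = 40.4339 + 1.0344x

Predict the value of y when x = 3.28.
ŷ = 43.8267

x = 3.28 lies inside the observed range [1.46, 9.57], so the fitted equation applies directly:

ŷ = 40.4339 + 1.0344 × 3.28
ŷ = 40.4339 + 3.3928
ŷ = 43.8267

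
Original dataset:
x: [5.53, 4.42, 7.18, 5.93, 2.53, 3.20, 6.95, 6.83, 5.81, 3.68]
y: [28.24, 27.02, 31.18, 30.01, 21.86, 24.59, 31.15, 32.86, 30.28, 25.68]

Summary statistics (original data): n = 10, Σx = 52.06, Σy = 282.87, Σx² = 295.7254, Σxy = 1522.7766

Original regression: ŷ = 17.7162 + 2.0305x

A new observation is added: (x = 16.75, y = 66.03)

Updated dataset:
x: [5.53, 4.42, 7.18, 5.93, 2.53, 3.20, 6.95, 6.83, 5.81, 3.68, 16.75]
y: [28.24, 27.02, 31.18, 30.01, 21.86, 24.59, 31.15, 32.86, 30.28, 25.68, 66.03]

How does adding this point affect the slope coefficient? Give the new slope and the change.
Adding the point moves β₁ from 2.0305 to 3.0597, i.e. it increases by 1.0292 (+50.7%).

The new point has HIGH LEVERAGE: x = 16.75 is far from the original mean x̄ = 52.06/10 ≈ 5.21 (original range [2.53, 7.18]).

Step 1: Update the sums with the new point (n goes from 10 to 11)
Σx  = 52.06 + 16.75 = 68.81
Σy  = 282.87 + 66.03 = 348.90
Σx² = 295.7254 + 16.75² = 295.7254 + 280.5625 = 576.2879
Σxy = 1522.7766 + 16.75×66.03 = 1522.7766 + 1106.0025 = 2628.7791

Step 2: Recompute the slope with b₁ = (nΣxy − ΣxΣy) / (nΣx² − (Σx)²)
Numerator   = 11×2628.7791 − 68.81×348.90 = 28916.5701 − 24007.8090 = 4908.7611
Denominator = 11×576.2879 − 68.81² = 6339.1669 − 4734.8161 = 1604.3508
b₁(new) = 4908.7611 / 1604.3508 = 3.0597

(Same formula on the original sums: (10×1522.7766 − 52.06×282.87) / (10×295.7254 − 52.06²) = 501.5538 / 247.0104 = 2.0305, matching the given fit.)

Step 3: Change in slope
Δβ₁ = 3.0597 − 2.0305 = +1.0292
Relative change = +1.0292 / 2.0305 × 100% = +50.7%
→ the slope increases when the point is added.

A high-leverage point only changes the slope if it is off the original line; here y = 66.03 is above the original trend, so the slope increases.
In practice: refit with and without it and report both if conclusions differ.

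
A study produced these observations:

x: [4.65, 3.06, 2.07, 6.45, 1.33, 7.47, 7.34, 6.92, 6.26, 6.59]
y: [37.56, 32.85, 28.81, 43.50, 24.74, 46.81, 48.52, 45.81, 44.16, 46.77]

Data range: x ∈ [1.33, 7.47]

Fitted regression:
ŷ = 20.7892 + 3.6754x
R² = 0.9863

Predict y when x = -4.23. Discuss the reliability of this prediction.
ŷ = 5.2423 (extrapolation — x = -4.23 lies outside [1.33, 7.47], so reliability is low).

Prediction calculation:
ŷ = 20.7892 + 3.6754 × (-4.23)
ŷ = 5.2423

Reliability:
- Data range: x ∈ [1.33, 7.47]
- Prediction point: x = -4.23 is 5.56 units below the observed range → this is EXTRAPOLATION, not interpolation

Why that matters here:
- R² describes fit only over the sampled x values; it says nothing about behaviour beyond them
- Real relationships often flatten, saturate, or turn nonlinear at extremes

Report the number if required, but flag clearly that it is an extrapolation.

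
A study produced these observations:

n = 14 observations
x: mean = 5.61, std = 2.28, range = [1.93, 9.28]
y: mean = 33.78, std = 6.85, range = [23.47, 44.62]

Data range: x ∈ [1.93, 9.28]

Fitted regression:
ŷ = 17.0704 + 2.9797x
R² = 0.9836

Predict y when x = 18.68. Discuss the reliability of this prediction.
ŷ = 72.7312 (extrapolation — x = 18.68 lies outside [1.93, 9.28], so reliability is low).

Prediction calculation:
ŷ = 17.0704 + 2.9797 × 18.68
ŷ = 72.7312

Reliability:
- Data range: x ∈ [1.93, 9.28]
- Prediction point: x = 18.68 is 9.40 units above the observed range → this is EXTRAPOLATION, not interpolation

Why that matters here:
- The linear relationship may not hold outside the observed range
- There are no observations near this x to validate the fitted line there

The R² = 0.9836 only validates the fit within [1.93, 9.28]; treat ŷ = 72.7312 with caution.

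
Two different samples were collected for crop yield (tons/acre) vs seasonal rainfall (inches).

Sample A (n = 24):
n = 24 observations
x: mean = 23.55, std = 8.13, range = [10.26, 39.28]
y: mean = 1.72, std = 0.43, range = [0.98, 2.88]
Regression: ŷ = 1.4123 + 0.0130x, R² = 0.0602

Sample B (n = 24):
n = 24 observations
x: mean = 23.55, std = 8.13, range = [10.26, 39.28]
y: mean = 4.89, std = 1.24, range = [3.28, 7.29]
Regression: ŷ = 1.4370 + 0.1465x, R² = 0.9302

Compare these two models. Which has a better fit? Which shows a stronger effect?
Model B has the better fit (R² = 0.9302 vs 0.0602). Model B shows the stronger effect (|β₁| = 0.1465 vs 0.0130).

Model Comparison:

Goodness of fit (R²):
- Model A: R² = 0.0602 → 6.02% of variance in crop yield explained
- Model B: R² = 0.9302 → 93.02% of variance in crop yield explained
- 0.9302 > 0.0602 → Model B has the better fit

Strength of effect — compare |β₁|:
- Model A: β₁ = 0.0130 → predicted crop yield rises 0.0130 tons/acre per additional inch of rainfall
- Model B: β₁ = 0.1465 → predicted crop yield rises 0.1465 tons/acre per additional inch of rainfall
- |0.0130| < |0.1465| → Model B shows the stronger marginal effect

Notes:
- R² measures how tightly points cluster around the line; β₁ measures how steep the line is — they answer different questions.
- A steeper slope doesn't make a better model if the scatter around the line is large.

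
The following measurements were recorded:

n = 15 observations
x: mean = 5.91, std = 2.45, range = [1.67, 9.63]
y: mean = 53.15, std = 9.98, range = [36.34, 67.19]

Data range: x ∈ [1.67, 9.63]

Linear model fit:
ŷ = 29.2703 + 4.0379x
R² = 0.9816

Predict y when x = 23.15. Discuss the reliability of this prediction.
ŷ = 122.7477, but this is extrapolation (above the data range [1.67, 9.63]) and may be unreliable.

Prediction calculation:
ŷ = 29.2703 + 4.0379 × 23.15
ŷ = 122.7477

Reliability:
- Data range: x ∈ [1.67, 9.63]
- Prediction point: x = 23.15 is 13.52 units above the observed range → this is EXTRAPOLATION, not interpolation

Why that matters here:
- There are no observations near this x to validate the fitted line there
- The linear relationship may not hold outside the observed range
- R² describes fit only over the sampled x values; it says nothing about behaviour beyond them

The R² = 0.9816 only validates the fit within [1.67, 9.63]; treat ŷ = 122.7477 with caution.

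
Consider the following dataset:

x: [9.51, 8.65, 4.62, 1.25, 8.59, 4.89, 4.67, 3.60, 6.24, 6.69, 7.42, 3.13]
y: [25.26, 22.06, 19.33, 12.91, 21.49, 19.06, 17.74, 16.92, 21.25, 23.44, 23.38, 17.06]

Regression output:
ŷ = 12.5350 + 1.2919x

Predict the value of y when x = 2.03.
ŷ = 15.1576

To predict y for x = 2.03, substitute into the regression equation:

ŷ = 12.5350 + 1.2919 × 2.03
ŷ = 12.5350 + 2.6226
ŷ = 15.1576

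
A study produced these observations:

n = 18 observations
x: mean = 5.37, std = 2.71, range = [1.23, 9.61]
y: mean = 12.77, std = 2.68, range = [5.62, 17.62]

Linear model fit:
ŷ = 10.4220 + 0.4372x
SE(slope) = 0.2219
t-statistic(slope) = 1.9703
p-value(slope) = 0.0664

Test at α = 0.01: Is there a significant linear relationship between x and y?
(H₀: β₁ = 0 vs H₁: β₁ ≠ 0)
Fail to reject H₀: p-value = 0.0664 ≥ α = 0.01. The linear relationship is not significant at the 1% level.

Hypothesis test for the slope coefficient:

H₀: β₁ = 0 (no linear relationship)
H₁: β₁ ≠ 0 (linear relationship exists)

Test statistic: t = β̂₁ / SE(β̂₁) = 0.4372 / 0.2219 = 1.9703

With df = 16, the two-sided p-value for |t| = 1.9703 is 0.0664.

Decision rule: reject H₀ if p-value < α.
p-value = 0.0664 ≥ α = 0.01 → fail to reject H₀.

At α = 0.01 the data do not provide convincing evidence of a nonzero slope.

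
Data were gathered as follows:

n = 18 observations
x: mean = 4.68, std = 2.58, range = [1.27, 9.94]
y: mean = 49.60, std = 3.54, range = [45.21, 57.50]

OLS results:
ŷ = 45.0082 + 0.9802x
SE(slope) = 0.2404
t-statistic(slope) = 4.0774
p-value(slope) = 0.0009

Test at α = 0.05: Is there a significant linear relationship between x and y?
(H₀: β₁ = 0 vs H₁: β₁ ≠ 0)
p-value = 0.0009 < α = 0.05, so we reject H₀. The relationship is significant.

Hypothesis test for the slope coefficient:

H₀: β₁ = 0 (no linear relationship)
H₁: β₁ ≠ 0 (linear relationship exists)

Test statistic: t = β̂₁ / SE(β̂₁) = 0.9802 / 0.2404 = 4.0774

The p-value (0.0009) is the probability, under H₀, of a t-statistic at least as extreme as |t| = 4.0774 (two-sided, df = n − 2 = 16).

Decision rule: reject H₀ if p-value < α.
p-value = 0.0009 < α = 0.05 → reject H₀.

At α = 0.05 the data do provide convincing evidence of a nonzero slope.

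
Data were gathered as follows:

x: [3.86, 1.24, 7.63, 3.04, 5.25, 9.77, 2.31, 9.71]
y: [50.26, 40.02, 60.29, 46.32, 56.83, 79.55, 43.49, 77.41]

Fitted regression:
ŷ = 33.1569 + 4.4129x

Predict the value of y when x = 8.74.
ŷ = 71.7256

x = 8.74 lies inside the observed range [1.24, 9.77], so the fitted equation applies directly:

ŷ = 33.1569 + 4.4129 × 8.74
ŷ = 33.1569 + 38.5687
ŷ = 71.7256

This is the fitted mean response at that x — an individual observation would come with a wider prediction interval.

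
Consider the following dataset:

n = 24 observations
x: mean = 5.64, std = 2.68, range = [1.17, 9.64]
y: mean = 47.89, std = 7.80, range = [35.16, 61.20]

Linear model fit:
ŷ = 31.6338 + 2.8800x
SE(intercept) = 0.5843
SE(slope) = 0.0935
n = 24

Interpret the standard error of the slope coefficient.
SE(slope) = 0.0935 measures the uncertainty in the estimated slope. The coefficient is estimated precisely (SE/|β̂₁| = 3.2%).

SE(β̂₁) = s / √Sxx, where s is the residual standard deviation and Sxx = Σ(x − x̄)². It is the yardstick for how far β̂₁ = 2.8800 could plausibly be from the true slope.

Relative precision:
- SE / |β̂₁| = 0.0935 / 2.8800 = 3.2%
- Rule of thumb (under 20%: precise; 20% to under 50%: moderately precise; 50% or more: imprecise) → precise

Link to interval estimation: a confidence interval for β₁ is β̂₁ ± t* × 0.0935, so SE sets the half-width per unit of t*.

What drives SE(β̂₁): larger n (here n = 24) → smaller SE.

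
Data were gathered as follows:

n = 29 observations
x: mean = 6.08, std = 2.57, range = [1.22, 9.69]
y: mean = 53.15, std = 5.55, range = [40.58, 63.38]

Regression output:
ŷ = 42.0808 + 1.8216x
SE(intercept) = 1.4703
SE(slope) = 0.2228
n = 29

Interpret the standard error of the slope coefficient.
SE(β̂₁) = 0.2228 is the estimated standard deviation of the slope estimate across repeated samples; relative to β̂₁ = 1.8216 that is 12.2%, a precise estimate.

SE(β̂₁) = s / √Sxx, where s is the residual standard deviation and Sxx = Σ(x − x̄)². It is the yardstick for how far β̂₁ = 1.8216 could plausibly be from the true slope.

Relative precision:
- SE / |β̂₁| = 0.2228 / 1.8216 = 12.2%
- Rule of thumb (under 20%: precise; 20% to under 50%: moderately precise; 50% or more: imprecise) → precise

Rough 95% range (±2 SE): 1.8216 ± 0.4456 → (1.3760, 2.2672).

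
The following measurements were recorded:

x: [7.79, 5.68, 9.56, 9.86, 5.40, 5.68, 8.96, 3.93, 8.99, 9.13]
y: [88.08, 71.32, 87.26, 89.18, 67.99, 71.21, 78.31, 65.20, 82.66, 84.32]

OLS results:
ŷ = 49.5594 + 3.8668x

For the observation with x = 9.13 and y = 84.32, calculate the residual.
Residual = -0.5433

The residual is the difference between the actual value and the predicted value:

Residual = y - ŷ

Step 1: Calculate predicted value
ŷ = 49.5594 + 3.8668 × 9.13
ŷ = 84.8633

Step 2: Calculate residual
Residual = 84.32 - 84.8633
Residual = -0.5433

The residual is negative, so the observed y = 84.32 sits below the regression line (the line overestimates it by 0.5433).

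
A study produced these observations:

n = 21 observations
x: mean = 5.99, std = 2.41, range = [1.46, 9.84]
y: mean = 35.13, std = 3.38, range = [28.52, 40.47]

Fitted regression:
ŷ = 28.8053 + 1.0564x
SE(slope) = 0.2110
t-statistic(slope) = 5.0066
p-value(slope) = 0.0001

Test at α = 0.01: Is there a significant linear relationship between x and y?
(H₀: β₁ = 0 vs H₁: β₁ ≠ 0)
p-value = 0.0001 < α = 0.01, so we reject H₀. The relationship is significant.

Hypothesis test for the slope coefficient:

H₀: β₁ = 0 (no linear relationship)
H₁: β₁ ≠ 0 (linear relationship exists)

Test statistic: t = β̂₁ / SE(β̂₁) = 1.0564 / 0.2110 = 5.0066

The p-value (0.0001) is the probability, under H₀, of a t-statistic at least as extreme as |t| = 5.0066 (two-sided, df = n − 2 = 19).

Decision rule: reject H₀ if p-value < α.
p-value = 0.0001 < α = 0.01 → reject H₀.

Conclusion: the linear association between x and y is significant at the 1% level.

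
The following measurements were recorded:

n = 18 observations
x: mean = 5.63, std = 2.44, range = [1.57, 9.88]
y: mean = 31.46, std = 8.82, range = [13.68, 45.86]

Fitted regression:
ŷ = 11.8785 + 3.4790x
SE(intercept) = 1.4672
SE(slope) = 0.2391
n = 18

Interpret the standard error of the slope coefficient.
SE(slope) = 0.2391 measures the uncertainty in the estimated slope. The coefficient is estimated precisely (SE/|β̂₁| = 6.9%).

What SE measures:
- The standard error quantifies the sampling variability of the coefficient estimate
- It is the estimated standard deviation of β̂₁ across hypothetical repeated samples of the same size
- Smaller SE → more precise estimate

Relative precision:
- SE / |β̂₁| = 0.2391 / 3.4790 = 6.9%
- Rule of thumb (under 20%: precise; 20% to under 50%: moderately precise; 50% or more: imprecise) → precise

Rough 95% range (±2 SE): 3.4790 ± 0.4782 → (3.0008, 3.9572).

What drives SE(β̂₁): more residual scatter → larger SE.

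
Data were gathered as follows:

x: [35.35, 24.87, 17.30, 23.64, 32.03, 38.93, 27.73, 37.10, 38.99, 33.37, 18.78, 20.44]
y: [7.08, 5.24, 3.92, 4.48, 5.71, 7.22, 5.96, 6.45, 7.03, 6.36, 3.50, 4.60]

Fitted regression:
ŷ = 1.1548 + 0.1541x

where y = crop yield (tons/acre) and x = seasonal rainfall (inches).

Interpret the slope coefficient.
On average, crop yield is about 0.1541 tons/acre higher for every extra inch of rainfall.

The slope coefficient β₁ = 0.1541 represents the marginal effect of rainfall on crop yield.

Interpretation:
- Rainfall up by 1 inch → predicted crop yield increases by 0.1541 tons/acre
- The effect is assumed constant over the observed range of x (linearity)
- The sign (+) gives the direction; the magnitude 0.1541 gives the size of the effect per inch

The intercept β₀ = 1.1548 is the predicted crop yield when rainfall = 0; since the smallest observed x is 17.30, this is an extrapolation and mainly anchors the line.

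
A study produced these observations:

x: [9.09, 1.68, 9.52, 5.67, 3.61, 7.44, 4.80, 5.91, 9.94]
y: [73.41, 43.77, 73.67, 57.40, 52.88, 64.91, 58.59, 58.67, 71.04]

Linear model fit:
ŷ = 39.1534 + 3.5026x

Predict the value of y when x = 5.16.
ŷ = 57.2268

x = 5.16 lies inside the observed range [1.68, 9.94], so the fitted equation applies directly:

ŷ = 39.1534 + 3.5026 × 5.16
ŷ = 39.1534 + 18.0734
ŷ = 57.2268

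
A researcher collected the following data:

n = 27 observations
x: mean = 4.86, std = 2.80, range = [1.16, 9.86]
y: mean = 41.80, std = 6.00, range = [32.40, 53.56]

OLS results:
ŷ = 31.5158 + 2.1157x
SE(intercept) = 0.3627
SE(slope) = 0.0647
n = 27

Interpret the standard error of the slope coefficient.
The slope 2.1157 is pinned down to within about ±0.0647 (one SE) by these data — relative uncertainty 3.1%, i.e. precise.

What SE measures:
- The standard error quantifies the sampling variability of the coefficient estimate
- It is the estimated standard deviation of β̂₁ across hypothetical repeated samples of the same size
- Smaller SE → more precise estimate

Relative precision:
- SE / |β̂₁| = 0.0647 / 2.1157 = 3.1%
- Rule of thumb (under 20%: precise; 20% to under 50%: moderately precise; 50% or more: imprecise) → precise

Link to interval estimation: a confidence interval for β₁ is β̂₁ ± t* × 0.0647, so SE sets the half-width per unit of t*.

What drives SE(β̂₁): larger n (here n = 27) → smaller SE; more residual scatter → larger SE.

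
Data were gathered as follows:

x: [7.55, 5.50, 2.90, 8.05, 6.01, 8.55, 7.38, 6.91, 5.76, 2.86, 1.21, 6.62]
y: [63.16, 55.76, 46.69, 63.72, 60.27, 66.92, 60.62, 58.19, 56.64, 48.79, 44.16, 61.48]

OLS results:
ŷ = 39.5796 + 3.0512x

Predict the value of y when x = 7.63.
ŷ = 62.8603

Plug x = 7.63 into the fitted line:

ŷ = 39.5796 + 3.0512 × 7.63
ŷ = 39.5796 + 23.2807
ŷ = 62.8603

This is a point prediction; actual observations scatter around it by roughly the residual standard deviation.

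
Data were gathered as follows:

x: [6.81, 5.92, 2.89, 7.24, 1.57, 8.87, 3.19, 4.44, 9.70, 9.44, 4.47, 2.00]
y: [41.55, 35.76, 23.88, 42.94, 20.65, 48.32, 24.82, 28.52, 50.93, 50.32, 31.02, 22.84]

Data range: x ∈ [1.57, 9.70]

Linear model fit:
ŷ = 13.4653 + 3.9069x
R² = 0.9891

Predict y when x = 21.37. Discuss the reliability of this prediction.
The equation gives ŷ = 96.9558; however x = 21.37 is 11.67 units above the observed range, so this extrapolated value should not be trusted.

Prediction calculation:
ŷ = 13.4653 + 3.9069 × 21.37
ŷ = 96.9558

Reliability:
- Data range: x ∈ [1.57, 9.70]
- Prediction point: x = 21.37 is 11.67 units above the observed range → this is EXTRAPOLATION, not interpolation

Why that matters here:
- There are no observations near this x to validate the fitted line there
- The standard error of prediction grows with (x − x̄)², and x = 21.37 is far from x̄ = 5.54

The R² = 0.9891 only validates the fit within [1.57, 9.70]; treat ŷ = 96.9558 with caution.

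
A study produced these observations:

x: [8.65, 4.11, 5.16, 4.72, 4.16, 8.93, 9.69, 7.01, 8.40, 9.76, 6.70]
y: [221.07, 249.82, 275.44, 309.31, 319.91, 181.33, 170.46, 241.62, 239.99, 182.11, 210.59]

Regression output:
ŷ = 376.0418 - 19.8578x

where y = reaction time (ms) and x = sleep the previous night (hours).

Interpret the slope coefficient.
For each additional hour of sleep, predicted reaction time decreases by approximately 19.8578 ms.

β₁ = -19.8578 is the change in predicted reaction time (ms) per additional hour of sleep.

Interpretation:
- Sleep up by 1 hour → predicted reaction time decreases by 19.8578 ms
- The effect is assumed constant over the observed range of x (linearity)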